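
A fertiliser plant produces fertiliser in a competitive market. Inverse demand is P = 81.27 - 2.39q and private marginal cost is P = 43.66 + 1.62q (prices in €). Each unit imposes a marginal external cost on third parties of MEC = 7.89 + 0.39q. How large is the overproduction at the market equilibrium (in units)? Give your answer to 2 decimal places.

Market equilibrium (private): 43.66 + 1.62q = 81.27 - 2.39q → q_m = 9.3791.
Social marginal cost = private MC + MEC = 51.55 + 2.01q.
Set SMC = demand: 51.55 + 2.01q = 81.27 - 2.39q → q* = 6.7545.
Gap = |9.3791 − 6.7545| = 2.6246.

2.62 units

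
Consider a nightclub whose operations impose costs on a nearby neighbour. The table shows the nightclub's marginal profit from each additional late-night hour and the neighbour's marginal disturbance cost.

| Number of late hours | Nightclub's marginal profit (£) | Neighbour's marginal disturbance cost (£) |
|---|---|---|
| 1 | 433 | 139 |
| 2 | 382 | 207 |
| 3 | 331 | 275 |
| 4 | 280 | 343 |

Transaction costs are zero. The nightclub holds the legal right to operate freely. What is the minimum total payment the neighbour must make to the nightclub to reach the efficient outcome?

Left alone the nightclub would choose level 4 (marginal profit stays positive).
Efficient level: k* = 3 (marginal profit ≥ marginal disturbance cost through 3).
The neighbour must at least cover the nightclub's forgone profit from cutting 4→3: 280 = 280.

£280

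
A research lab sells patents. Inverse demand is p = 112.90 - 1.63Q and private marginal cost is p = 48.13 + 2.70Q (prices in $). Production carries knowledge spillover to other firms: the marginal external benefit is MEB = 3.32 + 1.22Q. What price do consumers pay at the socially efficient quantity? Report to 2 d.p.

P = $77.21

Social marginal cost = private MC − MEB = 44.81 + 1.48Q.
Set SMC = demand: 44.81 + 1.48Q = 112.90 - 1.63Q → Q* = 21.8939.
Consumer price on the demand curve at Q*: 112.90 − 1.63×21.8939 = 77.2129.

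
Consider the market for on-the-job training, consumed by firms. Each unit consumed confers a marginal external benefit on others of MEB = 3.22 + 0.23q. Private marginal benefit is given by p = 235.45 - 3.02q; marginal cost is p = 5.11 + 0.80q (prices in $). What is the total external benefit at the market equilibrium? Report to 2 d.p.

$612.29

Market equilibrium (private): 5.11 + 0.80q = 235.45 - 3.02q → q_m = 60.2984.
Total external benefit = ∫₀^{q_m} (3.22 + 0.23q) dq = 3.22×60.2984 + ½×0.23×60.2984² = 612.2890.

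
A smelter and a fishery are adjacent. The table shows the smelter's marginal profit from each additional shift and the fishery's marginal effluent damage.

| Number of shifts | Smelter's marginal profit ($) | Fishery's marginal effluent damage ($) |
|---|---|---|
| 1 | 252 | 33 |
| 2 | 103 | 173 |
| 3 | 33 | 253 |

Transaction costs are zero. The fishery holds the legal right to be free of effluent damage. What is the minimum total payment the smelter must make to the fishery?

$33

Efficient level: marginal profit ≥ marginal effluent damage through level 1, so k* = 1.
With the fishery holding the right, the smelter must at least compensate total damage at k*: 33 = 33.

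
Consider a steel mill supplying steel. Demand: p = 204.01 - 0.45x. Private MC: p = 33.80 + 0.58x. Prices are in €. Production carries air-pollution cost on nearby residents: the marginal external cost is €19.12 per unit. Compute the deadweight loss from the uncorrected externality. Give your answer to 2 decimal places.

DWL = €177.46

Market equilibrium (private): 33.80 + 0.58x = 204.01 - 0.45x → x_m = 165.2524.
Social marginal cost = private MC + MEC = 52.92 + 0.58x.
Set SMC = demand: 52.92 + 0.58x = 204.01 - 0.45x → x* = 146.6893.
Between x* and x_m the wedge SMC − demand runs linearly from 0 to MEC(x_m), so the loss is a triangle.
DWL = ½ × 18.5631 × 19.1200 = 177.4632.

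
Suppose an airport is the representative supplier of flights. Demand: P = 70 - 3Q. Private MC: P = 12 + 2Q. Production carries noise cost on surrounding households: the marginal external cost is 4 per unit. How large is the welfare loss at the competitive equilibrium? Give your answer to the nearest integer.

Market equilibrium (private): 12 + 2Q = 70 - 3Q → Q_m = 11.6000.
Social marginal cost = private MC + MEC = 16 + 2Q.
Set SMC = demand: 16 + 2Q = 70 - 3Q → Q* = 10.8000.
The loss is the area between SMC and demand from Q* to Q_m; with linear curves that's a triangle of height MEC(Q_m).
DWL = ½ × 0.8000 × 4.0000 = 1.6000.

DWL = 2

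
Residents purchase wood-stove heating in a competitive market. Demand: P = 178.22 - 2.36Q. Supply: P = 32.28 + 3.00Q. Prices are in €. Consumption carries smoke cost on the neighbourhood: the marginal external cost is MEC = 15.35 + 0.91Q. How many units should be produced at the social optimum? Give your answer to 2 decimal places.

Social marginal benefit = demand − MEC = 162.87 - 3.27Q.
Set SMB = MC: 162.87 - 3.27Q = 32.28 + 3.00Q → Q* = 20.8278.

Q* = 20.83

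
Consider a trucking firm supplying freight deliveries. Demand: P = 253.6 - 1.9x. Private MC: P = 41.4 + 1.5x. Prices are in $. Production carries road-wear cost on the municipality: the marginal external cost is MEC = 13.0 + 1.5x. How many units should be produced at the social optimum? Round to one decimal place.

x* = 40.7

Social marginal cost = private MC + MEC = 54.4 + 3.0x.
Set SMC = demand: 54.4 + 3.0x = 253.6 - 1.9x → x* = 40.6531.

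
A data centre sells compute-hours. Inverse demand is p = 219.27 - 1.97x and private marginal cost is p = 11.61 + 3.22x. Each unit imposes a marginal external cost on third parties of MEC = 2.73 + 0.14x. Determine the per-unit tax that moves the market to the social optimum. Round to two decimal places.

tax = 8.11 per unit

Social marginal cost = private MC + MEC = 14.34 + 3.36x.
Set SMC = demand: 14.34 + 3.36x = 219.27 - 1.97x → x* = 38.4484.
The Pigouvian tax equals MEC at x*: 2.73 + 0.14×38.4484 = 8.1128.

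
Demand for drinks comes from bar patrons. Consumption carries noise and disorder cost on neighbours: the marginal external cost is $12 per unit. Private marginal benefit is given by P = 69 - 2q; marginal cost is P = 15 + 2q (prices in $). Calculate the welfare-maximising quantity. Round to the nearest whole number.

Social marginal benefit = demand − MEC = 57 - 2q.
Set SMB = MC: 57 - 2q = 15 + 2q → q* = 10.5000.

q* = 11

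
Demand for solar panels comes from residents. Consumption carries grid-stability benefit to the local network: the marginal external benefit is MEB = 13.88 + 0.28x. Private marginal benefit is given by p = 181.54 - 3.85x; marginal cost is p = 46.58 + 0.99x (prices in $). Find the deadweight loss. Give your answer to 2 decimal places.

DWL = $51.57

Market equilibrium (private): 46.58 + 0.99x = 181.54 - 3.85x → x_m = 27.8843.
Social marginal benefit = demand + MEB = 195.42 - 3.57x.
Set SMB = MC: 195.42 - 3.57x = 46.58 + 0.99x → x* = 32.6404.
The loss is the area between SMB and MC from x* to x_m; with linear curves that's a triangle of height MEB(x_m).
DWL = ½ × 4.7561 × 21.6876 = 51.5742.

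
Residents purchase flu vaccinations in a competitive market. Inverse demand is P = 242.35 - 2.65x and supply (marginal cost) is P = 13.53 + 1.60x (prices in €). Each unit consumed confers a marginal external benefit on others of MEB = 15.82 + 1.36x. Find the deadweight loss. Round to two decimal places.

DWL = €1371.72

Market equilibrium (private): 13.53 + 1.60x = 242.35 - 2.65x → x_m = 53.8400.
Social marginal benefit = demand + MEB = 258.17 - 1.29x.
Set SMB = MC: 258.17 - 1.29x = 13.53 + 1.60x → x* = 84.6505.
Between x* and x_m the wedge SMB − MC runs linearly from 0 to MEB(x_m), so the loss is a triangle.
DWL = ½ × 30.8105 × 89.0424 = 1371.7204.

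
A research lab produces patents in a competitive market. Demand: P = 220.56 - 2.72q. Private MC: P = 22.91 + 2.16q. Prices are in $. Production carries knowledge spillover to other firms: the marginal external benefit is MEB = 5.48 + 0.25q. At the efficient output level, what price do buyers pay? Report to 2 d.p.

P = $101.23

Social marginal cost = private MC − MEB = 17.43 + 1.91q.
Set SMC = demand: 17.43 + 1.91q = 220.56 - 2.72q → q* = 43.8726.
Consumer price on the demand curve at q*: 220.56 − 2.72×43.8726 = 101.2265.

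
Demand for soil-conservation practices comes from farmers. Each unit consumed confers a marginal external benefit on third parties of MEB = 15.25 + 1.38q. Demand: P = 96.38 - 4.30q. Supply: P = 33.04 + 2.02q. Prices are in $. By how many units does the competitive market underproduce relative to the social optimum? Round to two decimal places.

Market equilibrium (private): 33.04 + 2.02q = 96.38 - 4.30q → q_m = 10.0222.
Social marginal benefit = demand + MEB = 111.63 - 2.92q.
Set SMB = MC: 111.63 - 2.92q = 33.04 + 2.02q → q* = 15.9089.
Gap = |10.0222 − 15.9089| = 5.8867.

5.89 units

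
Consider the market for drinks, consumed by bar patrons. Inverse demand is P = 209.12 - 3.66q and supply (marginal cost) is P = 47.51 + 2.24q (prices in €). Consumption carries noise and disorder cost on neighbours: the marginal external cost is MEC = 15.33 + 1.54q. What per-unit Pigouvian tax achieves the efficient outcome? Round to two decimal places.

Social marginal benefit = demand − MEC = 193.79 - 5.20q.
Set SMB = MC: 193.79 - 5.20q = 47.51 + 2.24q → q* = 19.6613.
The Pigouvian tax equals MEC at q*: 15.33 + 1.54×19.6613 = 45.6084.

tax = €45.61 per unit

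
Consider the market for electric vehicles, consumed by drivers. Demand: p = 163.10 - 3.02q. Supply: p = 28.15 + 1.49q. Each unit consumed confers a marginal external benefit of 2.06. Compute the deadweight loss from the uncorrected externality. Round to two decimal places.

Market equilibrium (private): 28.15 + 1.49q = 163.10 - 3.02q → q_m = 29.9224.
Social marginal benefit = demand + MEB = 165.16 - 3.02q.
Set SMB = MC: 165.16 - 3.02q = 28.15 + 1.49q → q* = 30.3792.
Between q* and q_m the wedge SMB − MC runs linearly from 0 to MEB(q_m), so the loss is a triangle.
DWL = ½ × 0.4568 × 2.0600 = 0.4705.

DWL = 0.47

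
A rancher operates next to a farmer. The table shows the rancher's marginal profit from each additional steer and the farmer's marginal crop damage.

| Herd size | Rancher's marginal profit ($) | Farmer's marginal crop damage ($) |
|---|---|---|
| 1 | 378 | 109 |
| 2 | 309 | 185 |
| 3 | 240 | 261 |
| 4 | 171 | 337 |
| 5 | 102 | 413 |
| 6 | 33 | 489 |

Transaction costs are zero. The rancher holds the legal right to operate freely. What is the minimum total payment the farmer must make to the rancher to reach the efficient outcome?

$546

Left alone the rancher would choose level 6 (marginal profit stays positive).
Efficient level: k* = 2 (marginal profit ≥ marginal crop damage through 2).
The farmer must at least cover the rancher's forgone profit from cutting 6→2: 240 + 171 + 102 + 33 = 546.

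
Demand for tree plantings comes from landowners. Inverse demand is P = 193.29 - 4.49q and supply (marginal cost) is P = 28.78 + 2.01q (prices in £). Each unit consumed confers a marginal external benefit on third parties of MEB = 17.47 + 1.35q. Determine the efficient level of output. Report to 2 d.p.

q* = 35.34

Social marginal benefit = demand + MEB = 210.76 - 3.14q.
Set SMB = MC: 210.76 - 3.14q = 28.78 + 2.01q → q* = 35.3359.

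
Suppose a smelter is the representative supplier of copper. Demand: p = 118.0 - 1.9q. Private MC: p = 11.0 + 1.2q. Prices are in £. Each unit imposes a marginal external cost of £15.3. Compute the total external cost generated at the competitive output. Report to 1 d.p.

£528.1

Market equilibrium (private): 11.0 + 1.2q = 118.0 - 1.9q → q_m = 34.5161.
Total external cost = MEC × q_m = 15.3 × 34.5161 = 528.0963.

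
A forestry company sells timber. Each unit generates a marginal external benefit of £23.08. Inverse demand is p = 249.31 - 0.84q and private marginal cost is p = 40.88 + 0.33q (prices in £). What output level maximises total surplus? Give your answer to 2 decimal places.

q* = 197.87

Social marginal cost = private MC − MEB = 17.80 + 0.33q.
Set SMC = demand: 17.80 + 0.33q = 249.31 - 0.84q → q* = 197.8718.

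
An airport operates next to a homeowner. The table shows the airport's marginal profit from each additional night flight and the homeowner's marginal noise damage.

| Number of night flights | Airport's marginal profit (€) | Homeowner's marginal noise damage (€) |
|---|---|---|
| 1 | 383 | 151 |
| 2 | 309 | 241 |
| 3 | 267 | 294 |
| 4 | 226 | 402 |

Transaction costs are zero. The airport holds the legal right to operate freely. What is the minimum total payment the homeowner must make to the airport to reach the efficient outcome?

Left alone the airport would choose level 4 (marginal profit stays positive).
Efficient level: k* = 2 (marginal profit ≥ marginal noise damage through 2).
The homeowner must at least cover the airport's forgone profit from cutting 4→2: 267 + 226 = 493.

€493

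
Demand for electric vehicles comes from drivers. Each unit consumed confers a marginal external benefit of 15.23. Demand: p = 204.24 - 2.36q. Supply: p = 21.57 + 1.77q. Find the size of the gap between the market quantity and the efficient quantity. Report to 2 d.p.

Market equilibrium (private): 21.57 + 1.77q = 204.24 - 2.36q → q_m = 44.2300.
Social marginal benefit = demand + MEB = 219.47 - 2.36q.
Set SMB = MC: 219.47 - 2.36q = 21.57 + 1.77q → q* = 47.9177.
Gap = |44.2300 − 47.9177| = 3.6877.

3.69 units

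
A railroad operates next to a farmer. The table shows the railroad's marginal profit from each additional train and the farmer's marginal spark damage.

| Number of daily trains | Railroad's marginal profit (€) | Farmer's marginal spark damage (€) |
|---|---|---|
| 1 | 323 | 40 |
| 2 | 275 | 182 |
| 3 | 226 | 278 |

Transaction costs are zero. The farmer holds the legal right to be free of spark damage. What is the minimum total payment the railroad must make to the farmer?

€222

Efficient level: marginal profit ≥ marginal spark damage through level 2, so k* = 2.
With the farmer holding the right, the railroad must at least compensate total damage at k*: 40 + 182 = 222.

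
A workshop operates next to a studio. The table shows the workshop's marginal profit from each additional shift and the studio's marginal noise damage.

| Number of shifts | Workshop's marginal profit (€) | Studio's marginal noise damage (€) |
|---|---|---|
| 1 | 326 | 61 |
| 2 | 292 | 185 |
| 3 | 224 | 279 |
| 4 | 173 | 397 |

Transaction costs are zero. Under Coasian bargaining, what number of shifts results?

Bargaining reaches the level where marginal profit last exceeds marginal noise damage.
That holds through level 2 (292 ≥ 185) but not at 3 (224 < 279).

2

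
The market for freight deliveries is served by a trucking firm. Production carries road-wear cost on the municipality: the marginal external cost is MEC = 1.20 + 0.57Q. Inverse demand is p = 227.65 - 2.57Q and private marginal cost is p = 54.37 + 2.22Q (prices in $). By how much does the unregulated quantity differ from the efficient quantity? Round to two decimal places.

Market equilibrium (private): 54.37 + 2.22Q = 227.65 - 2.57Q → Q_m = 36.1754.
Social marginal cost = private MC + MEC = 55.57 + 2.79Q.
Set SMC = demand: 55.57 + 2.79Q = 227.65 - 2.57Q → Q* = 32.1045.
Gap = |36.1754 − 32.1045| = 4.0709.

4.07 units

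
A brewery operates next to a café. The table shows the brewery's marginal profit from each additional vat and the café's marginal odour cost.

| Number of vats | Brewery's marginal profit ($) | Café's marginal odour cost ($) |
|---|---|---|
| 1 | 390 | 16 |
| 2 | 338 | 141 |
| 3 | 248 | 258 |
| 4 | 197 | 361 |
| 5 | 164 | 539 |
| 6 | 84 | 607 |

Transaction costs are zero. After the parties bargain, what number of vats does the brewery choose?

2

Bargaining reaches the level where marginal profit last exceeds marginal odour cost.
That holds through level 2 (338 ≥ 141) but not at 3 (248 < 258).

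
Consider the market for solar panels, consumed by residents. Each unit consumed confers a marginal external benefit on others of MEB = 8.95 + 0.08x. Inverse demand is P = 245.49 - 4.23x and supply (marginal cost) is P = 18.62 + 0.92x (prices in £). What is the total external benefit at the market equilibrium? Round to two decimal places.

Market equilibrium (private): 18.62 + 0.92x = 245.49 - 4.23x → x_m = 44.0524.
Total external benefit = ∫₀^{x_m} (8.95 + 0.08x) dx = 8.95×44.0524 + ½×0.08×44.0524² = 471.8935.

£471.89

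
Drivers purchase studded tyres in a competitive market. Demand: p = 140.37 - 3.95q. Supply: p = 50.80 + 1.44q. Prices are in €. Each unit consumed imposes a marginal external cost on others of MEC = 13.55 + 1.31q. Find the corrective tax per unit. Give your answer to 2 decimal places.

tax = €28.41 per unit

Social marginal benefit = demand − MEC = 126.82 - 5.26q.
Set SMB = MC: 126.82 - 5.26q = 50.80 + 1.44q → q* = 11.3463.
The Pigouvian tax equals MEC at q*: 13.55 + 1.31×11.3463 = 28.4137.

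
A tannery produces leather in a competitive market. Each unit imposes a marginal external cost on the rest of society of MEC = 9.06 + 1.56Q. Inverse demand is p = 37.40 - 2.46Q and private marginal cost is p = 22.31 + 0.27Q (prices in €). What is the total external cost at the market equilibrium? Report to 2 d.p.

€73.91

Market equilibrium (private): 22.31 + 0.27Q = 37.40 - 2.46Q → Q_m = 5.5275.
Total external cost = ∫₀^{Q_m} (9.06 + 1.56Q) dQ = 9.06×5.5275 + ½×1.56×5.5275² = 73.9107.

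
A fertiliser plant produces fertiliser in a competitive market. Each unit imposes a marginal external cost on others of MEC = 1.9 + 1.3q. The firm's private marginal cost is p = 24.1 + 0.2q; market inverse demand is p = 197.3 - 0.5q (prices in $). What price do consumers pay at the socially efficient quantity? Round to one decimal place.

Social marginal cost = private MC + MEC = 26.0 + 1.5q.
Set SMC = demand: 26.0 + 1.5q = 197.3 - 0.5q → q* = 85.6500.
Consumer price on the demand curve at q*: 197.3 − 0.5×85.6500 = 154.4750.

P = $154.5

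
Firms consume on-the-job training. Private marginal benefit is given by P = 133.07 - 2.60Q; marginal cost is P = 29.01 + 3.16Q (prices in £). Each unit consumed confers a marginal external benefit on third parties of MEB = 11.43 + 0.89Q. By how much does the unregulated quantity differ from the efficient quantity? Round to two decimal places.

5.65 units

Market equilibrium (private): 29.01 + 3.16Q = 133.07 - 2.60Q → Q_m = 18.0660.
Social marginal benefit = demand + MEB = 144.50 - 1.71Q.
Set SMB = MC: 144.50 - 1.71Q = 29.01 + 3.16Q → Q* = 23.7146.
Gap = |18.0660 − 23.7146| = 5.6486.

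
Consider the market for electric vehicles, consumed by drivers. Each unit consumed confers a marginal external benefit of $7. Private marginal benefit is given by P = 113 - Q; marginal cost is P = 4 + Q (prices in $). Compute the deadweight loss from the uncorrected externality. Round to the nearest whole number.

DWL = $12

Market equilibrium (private): 4 + Q = 113 - Q → Q_m = 54.5000.
Social marginal benefit = demand + MEB = 120 - Q.
Set SMB = MC: 120 - Q = 4 + Q → Q* = 58.0000.
The welfare-loss triangle has base |Q_m − Q*| and height MEB(Q_m) (the vertical gap between SMB and MC is zero at Q* and MEB at Q_m).
DWL = ½ × 3.5000 × 7.0000 = 12.2500.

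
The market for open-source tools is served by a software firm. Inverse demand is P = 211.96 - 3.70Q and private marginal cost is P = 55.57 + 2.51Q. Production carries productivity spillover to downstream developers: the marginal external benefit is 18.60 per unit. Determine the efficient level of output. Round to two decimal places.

Q* = 28.18

Social marginal cost = private MC − MEB = 36.97 + 2.51Q.
Set SMC = demand: 36.97 + 2.51Q = 211.96 - 3.70Q → Q* = 28.1787.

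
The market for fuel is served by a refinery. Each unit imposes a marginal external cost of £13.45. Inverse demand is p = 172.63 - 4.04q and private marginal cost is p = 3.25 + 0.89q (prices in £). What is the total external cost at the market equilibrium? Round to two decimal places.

£462.10

Market equilibrium (private): 3.25 + 0.89q = 172.63 - 4.04q → q_m = 34.3570.
Total external cost = MEC × q_m = 13.45 × 34.3570 = 462.1017.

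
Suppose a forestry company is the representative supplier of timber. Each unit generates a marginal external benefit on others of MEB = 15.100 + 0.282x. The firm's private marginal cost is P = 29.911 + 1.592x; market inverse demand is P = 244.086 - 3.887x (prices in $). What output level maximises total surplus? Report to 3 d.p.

Social marginal cost = private MC − MEB = 14.811 + 1.310x.
Set SMC = demand: 14.811 + 1.310x = 244.086 - 3.887x → x* = 44.1168.

x* = 44.117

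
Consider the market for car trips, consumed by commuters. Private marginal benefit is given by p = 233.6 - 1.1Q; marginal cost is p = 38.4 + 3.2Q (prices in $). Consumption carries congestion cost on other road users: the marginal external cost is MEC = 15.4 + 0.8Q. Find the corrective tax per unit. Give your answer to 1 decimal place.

Social marginal benefit = demand − MEC = 218.2 - 1.9Q.
Set SMB = MC: 218.2 - 1.9Q = 38.4 + 3.2Q → Q* = 35.2549.
The Pigouvian tax equals MEC at Q*: 15.4 + 0.8×35.2549 = 43.6039.

tax = $43.6 per unit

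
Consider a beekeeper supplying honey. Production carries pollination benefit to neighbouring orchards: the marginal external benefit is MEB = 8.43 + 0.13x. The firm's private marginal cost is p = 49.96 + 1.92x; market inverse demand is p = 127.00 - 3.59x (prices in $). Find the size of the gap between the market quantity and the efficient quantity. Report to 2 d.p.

1.90 units

Market equilibrium (private): 49.96 + 1.92x = 127.00 - 3.59x → x_m = 13.9819.
Social marginal cost = private MC − MEB = 41.53 + 1.79x.
Set SMC = demand: 41.53 + 1.79x = 127.00 - 3.59x → x* = 15.8866.
Gap = |13.9819 − 15.8866| = 1.9047.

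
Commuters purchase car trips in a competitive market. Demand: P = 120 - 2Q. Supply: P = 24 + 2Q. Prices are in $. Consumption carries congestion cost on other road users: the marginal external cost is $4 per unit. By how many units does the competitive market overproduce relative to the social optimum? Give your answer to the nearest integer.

1 units

Market equilibrium (private): 24 + 2Q = 120 - 2Q → Q_m = 24.0000.
Social marginal benefit = demand − MEC = 116 - 2Q.
Set SMB = MC: 116 - 2Q = 24 + 2Q → Q* = 23.0000.
Gap = |24.0000 − 23.0000| = 1.0000.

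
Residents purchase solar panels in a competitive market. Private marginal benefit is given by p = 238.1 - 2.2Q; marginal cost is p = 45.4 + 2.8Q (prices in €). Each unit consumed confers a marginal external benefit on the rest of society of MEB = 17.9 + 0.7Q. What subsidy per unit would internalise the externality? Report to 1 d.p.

Social marginal benefit = demand + MEB = 256.0 - 1.5Q.
Set SMB = MC: 256.0 - 1.5Q = 45.4 + 2.8Q → Q* = 48.9767.
The Pigouvian subsidy equals MEB at Q*: 17.9 + 0.7×48.9767 = 52.1837.

subsidy = €52.2 per unit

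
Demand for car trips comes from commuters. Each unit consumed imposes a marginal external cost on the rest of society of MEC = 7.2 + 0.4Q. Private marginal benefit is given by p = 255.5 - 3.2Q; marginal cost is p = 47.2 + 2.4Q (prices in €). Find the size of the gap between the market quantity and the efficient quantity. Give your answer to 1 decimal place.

3.7 units

Market equilibrium (private): 47.2 + 2.4Q = 255.5 - 3.2Q → Q_m = 37.1964.
Social marginal benefit = demand − MEC = 248.3 - 3.6Q.
Set SMB = MC: 248.3 - 3.6Q = 47.2 + 2.4Q → Q* = 33.5167.
Gap = |37.1964 − 33.5167| = 3.6797.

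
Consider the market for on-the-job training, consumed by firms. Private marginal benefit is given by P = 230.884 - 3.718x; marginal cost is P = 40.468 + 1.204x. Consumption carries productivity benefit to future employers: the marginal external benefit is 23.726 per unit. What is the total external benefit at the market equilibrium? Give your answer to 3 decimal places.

Market equilibrium (private): 40.468 + 1.204x = 230.884 - 3.718x → x_m = 38.6867.
Total external benefit = MEB × x_m = 23.726 × 38.6867 = 917.8806.

917.881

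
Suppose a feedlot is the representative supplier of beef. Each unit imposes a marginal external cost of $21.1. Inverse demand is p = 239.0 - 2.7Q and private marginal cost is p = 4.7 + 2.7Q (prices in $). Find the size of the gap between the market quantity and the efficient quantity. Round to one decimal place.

Market equilibrium (private): 4.7 + 2.7Q = 239.0 - 2.7Q → Q_m = 43.3889.
Social marginal cost = private MC + MEC = 25.8 + 2.7Q.
Set SMC = demand: 25.8 + 2.7Q = 239.0 - 2.7Q → Q* = 39.4815.
Gap = |43.3889 − 39.4815| = 3.9074.

3.9 units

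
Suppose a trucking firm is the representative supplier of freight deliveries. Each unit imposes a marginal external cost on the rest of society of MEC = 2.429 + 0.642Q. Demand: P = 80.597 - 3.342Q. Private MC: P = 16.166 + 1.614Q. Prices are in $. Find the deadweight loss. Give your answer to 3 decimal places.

Market equilibrium (private): 16.166 + 1.614Q = 80.597 - 3.342Q → Q_m = 13.0006.
Social marginal cost = private MC + MEC = 18.595 + 2.256Q.
Set SMC = demand: 18.595 + 2.256Q = 80.597 - 3.342Q → Q* = 11.0757.
The welfare-loss triangle has base |Q_m − Q*| and height MEC(Q_m) (the vertical gap between SMC and demand is zero at Q* and MEC at Q_m).
DWL = ½ × 1.9249 × 10.7754 = 10.3708.

DWL = $10.371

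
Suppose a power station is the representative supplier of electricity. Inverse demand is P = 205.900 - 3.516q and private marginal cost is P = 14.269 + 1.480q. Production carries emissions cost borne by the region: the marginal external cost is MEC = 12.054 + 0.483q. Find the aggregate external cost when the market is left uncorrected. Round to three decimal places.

817.661

Market equilibrium (private): 14.269 + 1.480q = 205.900 - 3.516q → q_m = 38.3569.
Total external cost = ∫₀^{q_m} (12.054 + 0.483q) dq = 12.054×38.3569 + ½×0.483×38.3569² = 817.6614.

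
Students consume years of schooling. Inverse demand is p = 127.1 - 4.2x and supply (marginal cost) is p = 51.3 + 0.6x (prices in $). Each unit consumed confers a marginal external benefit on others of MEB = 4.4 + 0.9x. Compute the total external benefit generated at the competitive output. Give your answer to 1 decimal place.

$181.7

Market equilibrium (private): 51.3 + 0.6x = 127.1 - 4.2x → x_m = 15.7917.
Total external benefit = ∫₀^{x_m} (4.4 + 0.9x) dx = 4.4×15.7917 + ½×0.9×15.7917² = 181.7035.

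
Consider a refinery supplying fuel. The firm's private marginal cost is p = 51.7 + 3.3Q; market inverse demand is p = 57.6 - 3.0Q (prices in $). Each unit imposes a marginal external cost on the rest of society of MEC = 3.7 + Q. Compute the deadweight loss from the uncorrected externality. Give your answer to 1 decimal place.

DWL = $1.5

Market equilibrium (private): 51.7 + 3.3Q = 57.6 - 3.0Q → Q_m = 0.9365.
Social marginal cost = private MC + MEC = 55.4 + 4.3Q.
Set SMC = demand: 55.4 + 4.3Q = 57.6 - 3.0Q → Q* = 0.3014.
The loss is the area between SMC and demand from Q* to Q_m; with linear curves that's a triangle of height MEC(Q_m).
DWL = ½ × 0.6351 × 4.6365 = 1.4723.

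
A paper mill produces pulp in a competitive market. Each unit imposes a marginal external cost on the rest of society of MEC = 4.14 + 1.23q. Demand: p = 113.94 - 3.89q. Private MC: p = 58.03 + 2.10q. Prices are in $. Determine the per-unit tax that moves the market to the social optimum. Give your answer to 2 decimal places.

tax = $12.96 per unit

Social marginal cost = private MC + MEC = 62.17 + 3.33q.
Set SMC = demand: 62.17 + 3.33q = 113.94 - 3.89q → q* = 7.1704.
The Pigouvian tax equals MEC at q*: 4.14 + 1.23×7.1704 = 12.9596.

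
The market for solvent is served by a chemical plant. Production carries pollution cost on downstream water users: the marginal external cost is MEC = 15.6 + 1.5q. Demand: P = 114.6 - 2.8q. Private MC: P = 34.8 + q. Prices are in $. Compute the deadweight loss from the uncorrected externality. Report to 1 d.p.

DWL = $209.3

Market equilibrium (private): 34.8 + q = 114.6 - 2.8q → q_m = 21.0000.
Social marginal cost = private MC + MEC = 50.4 + 2.5q.
Set SMC = demand: 50.4 + 2.5q = 114.6 - 2.8q → q* = 12.1132.
The welfare-loss triangle has base |q_m − q*| and height MEC(q_m) (the vertical gap between SMC and demand is zero at q* and MEC at q_m).
DWL = ½ × 8.8868 × 47.1000 = 209.2841.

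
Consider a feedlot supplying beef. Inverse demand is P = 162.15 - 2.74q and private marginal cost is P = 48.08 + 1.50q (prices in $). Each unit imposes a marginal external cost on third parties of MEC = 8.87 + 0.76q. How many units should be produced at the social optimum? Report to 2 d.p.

q* = 21.04

Social marginal cost = private MC + MEC = 56.95 + 2.26q.
Set SMC = demand: 56.95 + 2.26q = 162.15 - 2.74q → q* = 21.0400.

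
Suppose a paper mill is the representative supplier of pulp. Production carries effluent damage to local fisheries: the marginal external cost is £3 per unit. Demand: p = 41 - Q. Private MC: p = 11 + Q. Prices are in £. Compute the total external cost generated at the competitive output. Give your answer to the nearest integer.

Market equilibrium (private): 11 + Q = 41 - Q → Q_m = 15.0000.
Total external cost = MEC × Q_m = 3 × 15.0000 = 45.0000.

£45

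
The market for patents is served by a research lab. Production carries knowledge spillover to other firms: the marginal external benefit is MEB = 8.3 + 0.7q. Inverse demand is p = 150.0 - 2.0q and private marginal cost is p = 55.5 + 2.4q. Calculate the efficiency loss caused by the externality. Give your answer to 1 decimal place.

DWL = 73.6

Market equilibrium (private): 55.5 + 2.4q = 150.0 - 2.0q → q_m = 21.4773.
Social marginal cost = private MC − MEB = 47.2 + 1.7q.
Set SMC = demand: 47.2 + 1.7q = 150.0 - 2.0q → q* = 27.7838.
Height of the DWL triangle at q_m is demand(q_m) − SMC(q_m) = MEB(q_m) = 23.3341.
DWL = ½ × 6.3065 × 23.3341 = 73.5783.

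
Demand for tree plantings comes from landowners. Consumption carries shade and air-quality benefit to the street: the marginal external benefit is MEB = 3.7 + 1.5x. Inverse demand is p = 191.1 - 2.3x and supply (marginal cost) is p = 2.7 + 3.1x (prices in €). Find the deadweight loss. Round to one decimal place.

DWL = €402.5

Market equilibrium (private): 2.7 + 3.1x = 191.1 - 2.3x → x_m = 34.8889.
Social marginal benefit = demand + MEB = 194.8 - 0.8x.
Set SMB = MC: 194.8 - 0.8x = 2.7 + 3.1x → x* = 49.2564.
Between x* and x_m the wedge SMB − MC runs linearly from 0 to MEB(x_m), so the loss is a triangle.
DWL = ½ × 14.3675 × 56.0333 = 402.5292.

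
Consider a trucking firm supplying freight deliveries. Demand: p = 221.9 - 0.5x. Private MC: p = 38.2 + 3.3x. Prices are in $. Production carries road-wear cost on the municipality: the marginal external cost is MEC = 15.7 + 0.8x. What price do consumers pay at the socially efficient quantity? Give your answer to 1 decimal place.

P = $203.6

Social marginal cost = private MC + MEC = 53.9 + 4.1x.
Set SMC = demand: 53.9 + 4.1x = 221.9 - 0.5x → x* = 36.5217.
Consumer price on the demand curve at x*: 221.9 − 0.5×36.5217 = 203.6392.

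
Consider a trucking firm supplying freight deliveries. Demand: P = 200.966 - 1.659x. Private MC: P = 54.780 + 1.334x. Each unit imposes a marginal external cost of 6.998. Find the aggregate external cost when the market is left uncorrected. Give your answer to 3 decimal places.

Market equilibrium (private): 54.780 + 1.334x = 200.966 - 1.659x → x_m = 48.8426.
Total external cost = MEC × x_m = 6.998 × 48.8426 = 341.8005.

341.801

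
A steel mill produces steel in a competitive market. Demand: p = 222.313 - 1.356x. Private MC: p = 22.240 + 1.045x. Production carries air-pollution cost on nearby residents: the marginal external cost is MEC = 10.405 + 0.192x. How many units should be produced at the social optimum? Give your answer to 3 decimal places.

Social marginal cost = private MC + MEC = 32.645 + 1.237x.
Set SMC = demand: 32.645 + 1.237x = 222.313 - 1.356x → x* = 73.1462.

x* = 73.146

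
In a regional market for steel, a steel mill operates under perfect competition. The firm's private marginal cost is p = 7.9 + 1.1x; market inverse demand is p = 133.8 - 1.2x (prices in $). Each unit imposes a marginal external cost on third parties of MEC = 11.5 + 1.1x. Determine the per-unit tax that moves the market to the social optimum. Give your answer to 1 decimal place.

tax = $48.5 per unit

Social marginal cost = private MC + MEC = 19.4 + 2.2x.
Set SMC = demand: 19.4 + 2.2x = 133.8 - 1.2x → x* = 33.6471.
The Pigouvian tax equals MEC at x*: 11.5 + 1.1×33.6471 = 48.5118.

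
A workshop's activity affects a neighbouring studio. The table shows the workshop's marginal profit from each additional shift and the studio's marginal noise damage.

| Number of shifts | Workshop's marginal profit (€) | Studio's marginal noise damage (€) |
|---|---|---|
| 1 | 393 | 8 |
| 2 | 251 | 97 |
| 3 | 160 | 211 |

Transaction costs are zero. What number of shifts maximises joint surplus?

Bargaining reaches the level where marginal profit last exceeds marginal noise damage.
That holds through level 2 (251 ≥ 97) but not at 3 (160 < 211).

2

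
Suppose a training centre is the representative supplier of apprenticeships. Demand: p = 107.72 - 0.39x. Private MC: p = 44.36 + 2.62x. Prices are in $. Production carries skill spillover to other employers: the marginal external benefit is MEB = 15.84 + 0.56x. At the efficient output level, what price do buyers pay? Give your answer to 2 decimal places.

P = $95.11

Social marginal cost = private MC − MEB = 28.52 + 2.06x.
Set SMC = demand: 28.52 + 2.06x = 107.72 - 0.39x → x* = 32.3265.
Consumer price on the demand curve at x*: 107.72 − 0.39×32.3265 = 95.1127.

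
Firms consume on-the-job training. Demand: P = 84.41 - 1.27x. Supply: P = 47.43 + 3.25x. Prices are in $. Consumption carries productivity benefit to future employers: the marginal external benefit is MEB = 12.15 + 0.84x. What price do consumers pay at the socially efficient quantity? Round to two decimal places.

Social marginal benefit = demand + MEB = 96.56 - 0.43x.
Set SMB = MC: 96.56 - 0.43x = 47.43 + 3.25x → x* = 13.3505.
Consumer price on the demand curve at x*: 84.41 − 1.27×13.3505 = 67.4549.

P = $67.45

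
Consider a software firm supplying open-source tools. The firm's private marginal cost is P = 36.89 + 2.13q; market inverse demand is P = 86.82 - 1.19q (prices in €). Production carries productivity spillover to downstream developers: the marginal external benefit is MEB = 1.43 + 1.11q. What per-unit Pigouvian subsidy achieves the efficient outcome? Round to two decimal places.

subsidy = €27.23 per unit

Social marginal cost = private MC − MEB = 35.46 + 1.02q.
Set SMC = demand: 35.46 + 1.02q = 86.82 - 1.19q → q* = 23.2398.
The Pigouvian subsidy equals MEB at q*: 1.43 + 1.11×23.2398 = 27.2262.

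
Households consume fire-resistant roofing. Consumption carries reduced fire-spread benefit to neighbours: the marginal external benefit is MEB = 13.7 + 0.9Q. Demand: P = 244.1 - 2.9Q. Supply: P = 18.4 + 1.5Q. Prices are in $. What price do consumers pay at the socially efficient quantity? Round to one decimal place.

Social marginal benefit = demand + MEB = 257.8 - 2.0Q.
Set SMB = MC: 257.8 - 2.0Q = 18.4 + 1.5Q → Q* = 68.4000.
Consumer price on the demand curve at Q*: 244.1 − 2.9×68.4000 = 45.7400.

P = $45.7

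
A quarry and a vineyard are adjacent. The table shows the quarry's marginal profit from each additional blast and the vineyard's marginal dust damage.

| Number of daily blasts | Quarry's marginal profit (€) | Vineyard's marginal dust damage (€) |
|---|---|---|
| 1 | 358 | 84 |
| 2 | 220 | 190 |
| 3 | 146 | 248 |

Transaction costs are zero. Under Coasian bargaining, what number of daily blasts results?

2

Bargaining reaches the level where marginal profit last exceeds marginal dust damage.
That holds through level 2 (220 ≥ 190) but not at 3 (146 < 248).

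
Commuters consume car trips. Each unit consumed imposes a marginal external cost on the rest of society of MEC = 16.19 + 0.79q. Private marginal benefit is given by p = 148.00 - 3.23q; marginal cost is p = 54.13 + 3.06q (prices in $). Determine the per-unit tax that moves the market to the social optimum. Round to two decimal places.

tax = $24.86 per unit

Social marginal benefit = demand − MEC = 131.81 - 4.02q.
Set SMB = MC: 131.81 - 4.02q = 54.13 + 3.06q → q* = 10.9718.
The Pigouvian tax equals MEC at q*: 16.19 + 0.79×10.9718 = 24.8577.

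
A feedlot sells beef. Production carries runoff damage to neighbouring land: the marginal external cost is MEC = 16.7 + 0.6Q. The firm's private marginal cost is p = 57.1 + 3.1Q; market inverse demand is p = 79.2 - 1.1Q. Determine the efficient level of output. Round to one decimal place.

Social marginal cost = private MC + MEC = 73.8 + 3.7Q.
Set SMC = demand: 73.8 + 3.7Q = 79.2 - 1.1Q → Q* = 1.1250.

Q* = 1.1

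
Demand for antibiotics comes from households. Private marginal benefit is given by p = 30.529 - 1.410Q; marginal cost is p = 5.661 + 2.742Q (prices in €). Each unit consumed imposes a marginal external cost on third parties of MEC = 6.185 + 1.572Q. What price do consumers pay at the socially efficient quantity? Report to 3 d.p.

Social marginal benefit = demand − MEC = 24.344 - 2.982Q.
Set SMB = MC: 24.344 - 2.982Q = 5.661 + 2.742Q → Q* = 3.2640.
Consumer price on the demand curve at Q*: 30.529 − 1.410×3.2640 = 25.9268.

P = €25.927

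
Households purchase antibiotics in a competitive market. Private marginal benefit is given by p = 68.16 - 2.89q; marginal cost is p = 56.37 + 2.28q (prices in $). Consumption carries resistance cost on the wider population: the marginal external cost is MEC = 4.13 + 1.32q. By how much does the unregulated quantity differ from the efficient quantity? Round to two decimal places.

1.10 units

Market equilibrium (private): 56.37 + 2.28q = 68.16 - 2.89q → q_m = 2.2805.
Social marginal benefit = demand − MEC = 64.03 - 4.21q.
Set SMB = MC: 64.03 - 4.21q = 56.37 + 2.28q → q* = 1.1803.
Gap = |2.2805 − 1.1803| = 1.1002.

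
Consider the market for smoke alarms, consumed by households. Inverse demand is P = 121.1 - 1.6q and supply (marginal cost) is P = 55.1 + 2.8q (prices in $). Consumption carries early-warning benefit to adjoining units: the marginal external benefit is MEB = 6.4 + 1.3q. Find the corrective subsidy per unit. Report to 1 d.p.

Social marginal benefit = demand + MEB = 127.5 - 0.3q.
Set SMB = MC: 127.5 - 0.3q = 55.1 + 2.8q → q* = 23.3548.
The Pigouvian subsidy equals MEB at q*: 6.4 + 1.3×23.3548 = 36.7612.

subsidy = $36.8 per unit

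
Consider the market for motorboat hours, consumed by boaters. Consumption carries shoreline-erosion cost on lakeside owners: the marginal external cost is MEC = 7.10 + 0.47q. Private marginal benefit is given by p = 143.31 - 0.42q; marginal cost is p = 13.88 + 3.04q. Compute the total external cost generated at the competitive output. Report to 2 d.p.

Market equilibrium (private): 13.88 + 3.04q = 143.31 - 0.42q → q_m = 37.4075.
Total external cost = ∫₀^{q_m} (7.10 + 0.47q) dq = 7.10×37.4075 + ½×0.47×37.4075² = 594.4337.

594.43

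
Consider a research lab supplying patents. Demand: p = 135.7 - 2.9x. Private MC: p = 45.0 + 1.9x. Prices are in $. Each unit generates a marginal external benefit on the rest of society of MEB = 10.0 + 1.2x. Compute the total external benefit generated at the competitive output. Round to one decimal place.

Market equilibrium (private): 45.0 + 1.9x = 135.7 - 2.9x → x_m = 18.8958.
Total external benefit = ∫₀^{x_m} (10.0 + 1.2x) dx = 10.0×18.8958 + ½×1.2×18.8958² = 403.1888.

$403.2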